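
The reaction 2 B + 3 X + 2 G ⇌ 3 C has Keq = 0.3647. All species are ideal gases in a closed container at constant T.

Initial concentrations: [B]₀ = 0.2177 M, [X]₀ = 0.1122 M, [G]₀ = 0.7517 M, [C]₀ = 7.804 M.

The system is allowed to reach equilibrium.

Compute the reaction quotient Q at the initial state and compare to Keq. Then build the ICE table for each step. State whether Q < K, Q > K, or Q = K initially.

Q₀ = 1.2565e+07 vs Keq = 0.3647 ⇒ Q>K, reverse
Step 1:
                    B           X           G           C
  Initial      0.2177      0.1122      0.7517       7.804
  Change        1.689       2.534       1.689      -2.534
  Equil         1.907       2.646       2.441        5.27
  solve Keq expr → x = -0.8446; check Q = 0.3647

Q₀ = 1.2565e+07; Q > K (proceeds reverse)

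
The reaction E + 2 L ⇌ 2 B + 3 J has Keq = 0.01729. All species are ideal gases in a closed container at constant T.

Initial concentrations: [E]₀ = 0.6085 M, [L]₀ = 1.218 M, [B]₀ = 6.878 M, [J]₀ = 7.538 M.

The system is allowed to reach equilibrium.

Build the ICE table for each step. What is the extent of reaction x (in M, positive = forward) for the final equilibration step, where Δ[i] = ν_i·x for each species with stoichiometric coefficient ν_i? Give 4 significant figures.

x = -2.286 M

Q₀ = 2.2446e+04 vs Keq = 0.01729 ⇒ Q>K, reverse
Step 1:
                   E          L          B          J
  Initial     0.6085      1.218      6.878      7.538
  Change       2.286      4.572     -4.572     -6.857
  Equil        2.894       5.79      2.306     0.6806
  solve Keq expr → x = -2.286; check Q = 0.01729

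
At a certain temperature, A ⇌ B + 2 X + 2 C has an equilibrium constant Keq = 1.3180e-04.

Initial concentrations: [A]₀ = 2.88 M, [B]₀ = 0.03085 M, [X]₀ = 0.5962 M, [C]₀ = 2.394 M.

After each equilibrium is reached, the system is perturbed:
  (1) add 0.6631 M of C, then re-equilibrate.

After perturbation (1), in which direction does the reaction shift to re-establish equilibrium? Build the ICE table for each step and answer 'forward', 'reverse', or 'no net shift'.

Direction: reverse

Q₀ = 0.02182 vs Keq = 1.3180e-04 ⇒ Q>K, reverse
Step 1:
                  A         B         X         C
  I            2.88   0.03085    0.5962     2.394
  C          0.0306   -0.0306  -0.06121  -0.06121
  E           2.911 2.4629e-04     0.535     2.333
  solve Keq expr → x = -0.0306; check Q = 1.3180e-04
Then add 0.6631 M of C.
Step 2:
                  A         B         X         C
  I           2.911 2.4629e-04     0.535     2.996
  C       9.6829e-05 -9.6829e-05 -1.9366e-04 -1.9366e-04
  E           2.911 1.4946e-04    0.5348     2.996
  solve Keq expr → x = -9.6829e-05; check Q = 1.3180e-04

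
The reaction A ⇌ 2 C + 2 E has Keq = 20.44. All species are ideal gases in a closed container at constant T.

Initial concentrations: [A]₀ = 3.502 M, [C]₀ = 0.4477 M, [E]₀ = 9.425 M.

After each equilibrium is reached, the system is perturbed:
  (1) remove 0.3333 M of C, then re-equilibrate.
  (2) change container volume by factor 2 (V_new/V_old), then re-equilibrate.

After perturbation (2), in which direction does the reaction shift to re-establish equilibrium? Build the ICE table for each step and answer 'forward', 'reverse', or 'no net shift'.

Q₀ = 5.084 vs Keq = 20.44 ⇒ Q<K, forward
Step 1:
                   A          C          E
  I            3.502     0.4477      9.425
  C           -0.195       0.39       0.39
  E            3.307     0.8377      9.815
  solve Keq expr → x = 0.195; check Q = 20.44
Then remove 0.3333 M of C.
Step 2:
                   A          C          E
  I            3.307     0.5044      9.815
  C          -0.1455     0.2911     0.2911
  E            3.161     0.7954      10.11
  solve Keq expr → x = 0.1455; check Q = 20.44
Then change container volume by factor 2 (V_new/V_old).
Step 3:
                   A          C          E
  I            1.581     0.3977      5.053
  C          -0.2654     0.5309     0.5309
  E            1.315     0.9286      5.584
  solve Keq expr → x = 0.2654; check Q = 20.44

Direction: forward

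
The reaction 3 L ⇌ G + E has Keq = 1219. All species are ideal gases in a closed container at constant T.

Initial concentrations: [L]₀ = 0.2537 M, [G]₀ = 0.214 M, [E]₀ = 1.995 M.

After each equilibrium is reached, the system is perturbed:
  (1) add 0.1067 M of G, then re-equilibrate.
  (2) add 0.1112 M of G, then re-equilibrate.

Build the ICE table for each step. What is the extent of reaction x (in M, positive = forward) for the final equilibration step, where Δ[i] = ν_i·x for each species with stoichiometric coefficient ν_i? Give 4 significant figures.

x = -0.002512 M

Q₀ = 26.15 vs Keq = 1219 ⇒ Q<K, forward
Step 1:
                  L         G         E
  init       0.2537     0.214     1.995
  Δ         -0.1765   0.05884   0.05884
  eq        0.07718    0.2728     2.054
  solve Keq expr → x = 0.05884; check Q = 1219
Then add 0.1067 M of G.
Step 2:
                  L         G         E
  init      0.07718    0.3795     2.054
  Δ        0.008715 -0.002905 -0.002905
  eq        0.08589    0.3766     2.051
  solve Keq expr → x = -0.002905; check Q = 1219
Then add 0.1112 M of G.
Step 3:
                  L         G         E
  init      0.08589    0.4878     2.051
  Δ        0.007536 -0.002512 -0.002512
  eq        0.09343    0.4853     2.048
  solve Keq expr → x = -0.002512; check Q = 1219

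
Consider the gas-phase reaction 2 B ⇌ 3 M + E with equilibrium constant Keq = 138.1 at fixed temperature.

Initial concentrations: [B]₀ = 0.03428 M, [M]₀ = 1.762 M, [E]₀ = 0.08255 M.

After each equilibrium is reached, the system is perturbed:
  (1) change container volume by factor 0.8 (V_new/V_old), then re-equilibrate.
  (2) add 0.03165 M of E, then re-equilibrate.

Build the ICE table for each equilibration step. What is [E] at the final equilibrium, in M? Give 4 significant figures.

[E]_eq = 0.1119 M

Q₀ = 384.3 vs Keq = 138.1 ⇒ Q>K, reverse
Step 1:
                  B         M         E
  Initial   0.03428     1.762   0.08255
  Change    0.01837  -0.02755 -0.009185
  Equil     0.05265     1.734   0.07337
  solve Keq expr → x = -0.009185; check Q = 138.1
Then change container volume by factor 0.8 (V_new/V_old).
Step 2:
                  B         M         E
  Initial   0.06581     2.168   0.09171
  Change    0.01256  -0.01883 -0.006278
  Equil     0.07837     2.149   0.08543
  solve Keq expr → x = -0.006278; check Q = 138.1
Then add 0.03165 M of E.
Step 3:
                  B         M         E
  Initial   0.07837     2.149    0.1171
  Change    0.01035  -0.01553 -0.005177
  Equil     0.08872     2.134    0.1119
  solve Keq expr → x = -0.005177; check Q = 138.1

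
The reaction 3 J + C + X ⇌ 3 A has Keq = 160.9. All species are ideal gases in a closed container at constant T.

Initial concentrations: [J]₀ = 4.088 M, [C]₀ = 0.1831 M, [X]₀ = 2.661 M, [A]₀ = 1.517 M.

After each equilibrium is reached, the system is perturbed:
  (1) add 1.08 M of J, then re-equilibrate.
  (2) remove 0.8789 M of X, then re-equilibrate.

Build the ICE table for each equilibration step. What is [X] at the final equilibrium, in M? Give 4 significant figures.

[X]_eq = 1.599 M

Q₀ = 0.1049 vs Keq = 160.9 ⇒ Q<K, forward
Step 1:
                   J          C          X          A
  Initial      4.088     0.1831      2.661      1.517
  Change     -0.5478    -0.1826    -0.1826     0.5478
  Equil         3.54 4.9754e-04      2.478      2.065
  solve Keq expr → x = 0.1826; check Q = 160.9
Then add 1.08 M of J.
Step 2:
                   J          C          X          A
  Initial       4.62 4.9754e-04      2.478      2.065
  Change  -8.1989e-04 -2.7330e-04 -2.7330e-04 8.1989e-04
  Equil        4.619 2.2425e-04      2.478      2.066
  solve Keq expr → x = 2.7330e-04; check Q = 160.9
Then remove 0.8789 M of X.
Step 3:
                   J          C          X          A
  Initial      4.619 2.2425e-04      1.599      2.066
  Change  3.6884e-04 1.2295e-04 1.2295e-04 -3.6884e-04
  Equil         4.62 3.4719e-04      1.599      2.065
  solve Keq expr → x = -1.2295e-04; check Q = 160.9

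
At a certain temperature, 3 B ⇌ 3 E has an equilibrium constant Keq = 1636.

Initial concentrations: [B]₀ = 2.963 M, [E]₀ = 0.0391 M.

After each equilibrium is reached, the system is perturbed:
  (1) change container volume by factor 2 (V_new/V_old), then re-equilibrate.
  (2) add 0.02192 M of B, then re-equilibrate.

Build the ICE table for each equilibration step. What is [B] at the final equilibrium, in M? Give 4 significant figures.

Q₀ = 2.2979e-06 vs Keq = 1636 ⇒ Q<K, forward
Step 1:
                  B         E
  I           2.963    0.0391
  C          -2.728     2.728
  E          0.2348     2.767
  solve Keq expr → x = 0.9094; check Q = 1636
Then change container volume by factor 2 (V_new/V_old).
Step 2:
                  B         E
  I          0.1174     1.384
  C               0         0
  E          0.1174     1.384
  solve Keq expr → x = 0; check Q = 1636
Then add 0.02192 M of B.
Step 3:
                  B         E
  I          0.1393     1.384
  C        -0.02021   0.02021
  E          0.1191     1.404
  solve Keq expr → x = 0.006735; check Q = 1636

[B]_eq = 0.1191 M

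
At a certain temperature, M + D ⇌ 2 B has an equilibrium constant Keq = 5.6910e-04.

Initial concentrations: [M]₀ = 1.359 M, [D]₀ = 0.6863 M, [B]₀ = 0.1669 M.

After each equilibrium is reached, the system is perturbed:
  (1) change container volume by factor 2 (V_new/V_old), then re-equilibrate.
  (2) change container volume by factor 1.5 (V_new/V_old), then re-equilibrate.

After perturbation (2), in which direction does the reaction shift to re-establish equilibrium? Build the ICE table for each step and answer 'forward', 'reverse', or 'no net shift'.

Direction: no net shift

Q₀ = 0.02987 vs Keq = 5.6910e-04 ⇒ Q>K, reverse
Step 1:
                    M           D           B
  I             1.359      0.6863      0.1669
  C           0.07104     0.07104     -0.1421
  E              1.43      0.7573     0.02483
  solve Keq expr → x = -0.07104; check Q = 5.6910e-04
Then change container volume by factor 2 (V_new/V_old).
Step 2:
                    M           D           B
  I             0.715      0.3787     0.01241
  C                 0           0           0
  E             0.715      0.3787     0.01241
  solve Keq expr → x = 0; check Q = 5.6910e-04
Then change container volume by factor 1.5 (V_new/V_old).
Step 3:
                    M           D           B
  I            0.4767      0.2524    0.008275
  C                 0           0           0
  E            0.4767      0.2524    0.008275
  solve Keq expr → x = 0; check Q = 5.6910e-04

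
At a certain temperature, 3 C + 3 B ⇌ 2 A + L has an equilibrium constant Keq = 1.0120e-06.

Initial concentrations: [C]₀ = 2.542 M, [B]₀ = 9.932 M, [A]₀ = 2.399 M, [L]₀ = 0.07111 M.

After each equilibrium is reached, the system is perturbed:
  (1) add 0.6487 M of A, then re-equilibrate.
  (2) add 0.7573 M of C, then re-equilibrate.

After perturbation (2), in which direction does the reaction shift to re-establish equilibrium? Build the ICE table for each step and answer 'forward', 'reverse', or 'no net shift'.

Direction: forward

Q₀ = 2.5430e-05 vs Keq = 1.0120e-06 ⇒ Q>K, reverse
Step 1:
                    C           B           A           L
  Initial       2.542       9.932       2.399     0.07111
  Change       0.2006      0.2006     -0.1338    -0.06688
  Equil         2.743       10.13       2.265    0.004233
  solve Keq expr → x = -0.06688; check Q = 1.0120e-06
Then add 0.6487 M of A.
Step 2:
                    C           B           A           L
  Initial       2.743       10.13       2.914    0.004233
  Change     0.004954    0.004954   -0.003303   -0.001651
  Equil         2.748       10.14       2.911    0.002581
  solve Keq expr → x = -0.001651; check Q = 1.0120e-06
Then add 0.7573 M of C.
Step 3:
                    C           B           A           L
  Initial       3.505       10.14       2.911    0.002581
  Change    -0.008122   -0.008122    0.005414    0.002707
  Equil         3.497       10.13       2.916    0.005289
  solve Keq expr → x = 0.002707; check Q = 1.0120e-06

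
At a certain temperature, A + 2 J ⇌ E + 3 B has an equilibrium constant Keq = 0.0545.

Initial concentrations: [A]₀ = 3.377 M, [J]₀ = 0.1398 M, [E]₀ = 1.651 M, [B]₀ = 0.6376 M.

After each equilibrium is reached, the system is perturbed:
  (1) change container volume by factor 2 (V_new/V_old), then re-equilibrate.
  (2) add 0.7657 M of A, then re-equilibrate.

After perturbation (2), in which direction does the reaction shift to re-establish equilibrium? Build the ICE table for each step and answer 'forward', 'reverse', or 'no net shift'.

Direction: forward

Q₀ = 6.484 vs Keq = 0.0545 ⇒ Q>K, reverse
Step 1:
                    A           J           E           B
  Initial       3.377      0.1398       1.651      0.6376
  Change       0.1239      0.2479     -0.1239     -0.3718
  Equil         3.501      0.3877       1.527      0.2658
  solve Keq expr → x = -0.1239; check Q = 0.0545
Then change container volume by factor 2 (V_new/V_old).
Step 2:
                    A           J           E           B
  Initial        1.75      0.1938      0.7635      0.1329
  Change    -0.008095    -0.01619    0.008095     0.02429
  Equil         1.742      0.1776      0.7716      0.1572
  solve Keq expr → x = 0.008095; check Q = 0.0545
Then add 0.7657 M of A.
Step 3:
                    A           J           E           B
  Initial       2.508      0.1776      0.7716      0.1572
  Change     -0.00457    -0.00914     0.00457     0.01371
  Equil         2.504      0.1685      0.7762      0.1709
  solve Keq expr → x = 0.00457; check Q = 0.0545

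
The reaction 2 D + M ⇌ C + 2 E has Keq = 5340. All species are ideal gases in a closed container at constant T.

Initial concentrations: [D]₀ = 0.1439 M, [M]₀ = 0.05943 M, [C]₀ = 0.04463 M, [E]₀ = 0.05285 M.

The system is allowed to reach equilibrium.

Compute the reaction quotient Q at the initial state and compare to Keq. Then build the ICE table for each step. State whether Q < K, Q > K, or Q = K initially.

Q₀ = 0.1013 vs Keq = 5340 ⇒ Q<K, forward
Step 1:
                   D          M          C          E
  I           0.1439    0.05943    0.04463    0.05285
  C          -0.1173   -0.05864    0.05864     0.1173
  E          0.02662 7.8992e-04     0.1033     0.1701
  solve Keq expr → x = 0.05864; check Q = 5340

Q₀ = 0.1013; Q < K (proceeds forward)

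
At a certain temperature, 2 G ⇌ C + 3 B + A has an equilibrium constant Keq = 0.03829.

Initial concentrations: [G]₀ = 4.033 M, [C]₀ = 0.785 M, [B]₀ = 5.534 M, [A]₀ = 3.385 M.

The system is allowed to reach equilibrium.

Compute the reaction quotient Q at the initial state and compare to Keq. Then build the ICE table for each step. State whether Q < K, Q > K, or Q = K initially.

Q₀ = 27.69; Q > K (proceeds reverse)

Q₀ = 27.69 vs Keq = 0.03829 ⇒ Q>K, reverse
Step 1:
                    G           C           B           A
  init          4.033       0.785       5.534       3.385
  Δ             1.543     -0.7714      -2.314     -0.7714
  eq            5.576     0.01364        3.22       2.614
  solve Keq expr → x = -0.7714; check Q = 0.03829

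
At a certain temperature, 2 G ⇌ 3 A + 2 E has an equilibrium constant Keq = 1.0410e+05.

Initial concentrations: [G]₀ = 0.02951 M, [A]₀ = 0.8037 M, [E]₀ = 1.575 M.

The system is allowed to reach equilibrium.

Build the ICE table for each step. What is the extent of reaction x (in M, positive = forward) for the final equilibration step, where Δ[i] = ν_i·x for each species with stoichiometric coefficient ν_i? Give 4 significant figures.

x = 0.01284 M

Q₀ = 1479 vs Keq = 1.0410e+05 ⇒ Q<K, forward
Step 1:
                   G          A          E
  I          0.02951     0.8037      1.575
  C         -0.02568    0.03851    0.02568
  E         0.003835     0.8422      1.601
  solve Keq expr → x = 0.01284; check Q = 1.0410e+05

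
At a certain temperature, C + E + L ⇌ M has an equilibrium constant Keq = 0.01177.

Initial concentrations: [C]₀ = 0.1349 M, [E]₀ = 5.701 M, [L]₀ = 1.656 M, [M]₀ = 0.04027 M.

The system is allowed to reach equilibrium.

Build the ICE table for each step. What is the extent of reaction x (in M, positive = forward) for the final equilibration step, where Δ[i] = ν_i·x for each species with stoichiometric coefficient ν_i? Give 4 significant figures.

x = -0.02248 M

Q₀ = 0.03162 vs Keq = 0.01177 ⇒ Q>K, reverse
Step 1:
                    C           E           L           M
  init         0.1349       5.701       1.656     0.04027
  Δ           0.02248     0.02248     0.02248    -0.02248
  eq           0.1574       5.723       1.678     0.01779
  solve Keq expr → x = -0.02248; check Q = 0.01177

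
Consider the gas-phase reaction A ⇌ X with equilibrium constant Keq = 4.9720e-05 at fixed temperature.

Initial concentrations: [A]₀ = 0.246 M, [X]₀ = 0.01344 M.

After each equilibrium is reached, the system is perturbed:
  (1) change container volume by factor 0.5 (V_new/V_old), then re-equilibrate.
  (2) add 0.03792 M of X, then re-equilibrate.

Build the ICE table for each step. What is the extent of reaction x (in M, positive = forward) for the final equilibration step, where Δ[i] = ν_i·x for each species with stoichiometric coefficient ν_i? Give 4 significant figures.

Q₀ = 0.05463 vs Keq = 4.9720e-05 ⇒ Q>K, reverse
Step 1:
                    A           X
  init          0.246     0.01344
  Δ           0.01343    -0.01343
  eq           0.2594  1.2899e-05
  solve Keq expr → x = -0.01343; check Q = 4.9720e-05
Then change container volume by factor 0.5 (V_new/V_old).
Step 2:
                    A           X
  init         0.5189  2.5797e-05
  Δ                 0           0
  eq           0.5189  2.5797e-05
  solve Keq expr → x = 0; check Q = 4.9720e-05
Then add 0.03792 M of X.
Step 3:
                    A           X
  init         0.5189     0.03795
  Δ           0.03792    -0.03792
  eq           0.5568  2.7683e-05
  solve Keq expr → x = -0.03792; check Q = 4.9720e-05

x = -0.03792 M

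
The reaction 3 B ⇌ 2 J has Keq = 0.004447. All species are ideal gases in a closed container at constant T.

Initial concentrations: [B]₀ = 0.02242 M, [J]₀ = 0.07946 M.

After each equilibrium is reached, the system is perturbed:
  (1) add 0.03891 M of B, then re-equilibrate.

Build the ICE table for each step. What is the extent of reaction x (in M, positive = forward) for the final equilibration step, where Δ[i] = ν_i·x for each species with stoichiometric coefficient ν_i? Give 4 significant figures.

x = 7.2288e-04 M

Q₀ = 560.3 vs Keq = 0.004447 ⇒ Q>K, reverse
Step 1:
                    B           J
  Initial     0.02242     0.07946
  Change       0.1141    -0.07609
  Equil        0.1366    0.003365
  solve Keq expr → x = -0.03805; check Q = 0.004447
Then add 0.03891 M of B.
Step 2:
                    B           J
  Initial      0.1755    0.003365
  Change    -0.002169    0.001446
  Equil        0.1733    0.004811
  solve Keq expr → x = 7.2288e-04; check Q = 0.004447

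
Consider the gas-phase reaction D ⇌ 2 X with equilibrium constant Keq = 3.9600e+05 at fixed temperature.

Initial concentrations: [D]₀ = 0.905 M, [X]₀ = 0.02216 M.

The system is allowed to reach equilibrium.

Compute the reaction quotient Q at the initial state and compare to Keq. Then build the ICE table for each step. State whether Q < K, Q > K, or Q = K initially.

Q₀ = 5.4261e-04; Q < K (proceeds forward)

Q₀ = 5.4261e-04 vs Keq = 3.9600e+05 ⇒ Q<K, forward
Step 1:
                   D          X
  init         0.905    0.02216
  Δ           -0.905       1.81
  eq      8.4766e-06      1.832
  solve Keq expr → x = 0.905; check Q = 3.9600e+05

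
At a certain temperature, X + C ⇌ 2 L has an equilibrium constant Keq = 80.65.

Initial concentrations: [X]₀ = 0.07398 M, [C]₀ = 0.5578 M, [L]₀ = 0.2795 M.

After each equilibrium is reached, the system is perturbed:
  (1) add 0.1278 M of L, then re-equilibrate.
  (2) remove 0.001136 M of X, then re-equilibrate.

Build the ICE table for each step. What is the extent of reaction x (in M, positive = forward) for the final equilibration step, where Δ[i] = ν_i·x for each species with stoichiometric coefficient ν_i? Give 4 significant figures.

Q₀ = 1.893 vs Keq = 80.65 ⇒ Q<K, forward
Step 1:
                    X           C           L
  init        0.07398      0.5578      0.2795
  Δ          -0.06953    -0.06953      0.1391
  eq         0.004449      0.4883      0.4186
  solve Keq expr → x = 0.06953; check Q = 80.65
Then add 0.1278 M of L.
Step 2:
                    X           C           L
  init       0.004449      0.4883      0.5464
  Δ          0.002926    0.002926   -0.005852
  eq         0.007375      0.4912      0.5405
  solve Keq expr → x = -0.002926; check Q = 80.65
Then remove 0.001136 M of X.
Step 3:
                    X           C           L
  init       0.006239      0.4912      0.5405
  Δ          0.001062    0.001062   -0.002125
  eq         0.007301      0.4923      0.5384
  solve Keq expr → x = -0.001062; check Q = 80.65

x = -0.001062 M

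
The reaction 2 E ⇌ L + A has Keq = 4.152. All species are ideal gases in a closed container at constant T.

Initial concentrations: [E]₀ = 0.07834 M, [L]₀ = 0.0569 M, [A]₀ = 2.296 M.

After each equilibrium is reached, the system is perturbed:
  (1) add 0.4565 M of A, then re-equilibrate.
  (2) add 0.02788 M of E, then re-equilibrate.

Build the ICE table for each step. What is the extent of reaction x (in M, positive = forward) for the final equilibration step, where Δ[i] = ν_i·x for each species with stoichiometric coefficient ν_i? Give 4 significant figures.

x = 0.006458 M

Q₀ = 21.29 vs Keq = 4.152 ⇒ Q>K, reverse
Step 1:
                  E         L         A
  init      0.07834    0.0569     2.296
  Δ         0.05182  -0.02591  -0.02591
  eq         0.1302   0.03099      2.27
  solve Keq expr → x = -0.02591; check Q = 4.152
Then add 0.4565 M of A.
Step 2:
                  E         L         A
  init       0.1302   0.03099     2.727
  Δ          0.0057  -0.00285  -0.00285
  eq         0.1359   0.02814     2.724
  solve Keq expr → x = -0.00285; check Q = 4.152
Then add 0.02788 M of E.
Step 3:
                  E         L         A
  init       0.1637   0.02814     2.724
  Δ        -0.01292  0.006458  0.006458
  eq         0.1508    0.0346      2.73
  solve Keq expr → x = 0.006458; check Q = 4.152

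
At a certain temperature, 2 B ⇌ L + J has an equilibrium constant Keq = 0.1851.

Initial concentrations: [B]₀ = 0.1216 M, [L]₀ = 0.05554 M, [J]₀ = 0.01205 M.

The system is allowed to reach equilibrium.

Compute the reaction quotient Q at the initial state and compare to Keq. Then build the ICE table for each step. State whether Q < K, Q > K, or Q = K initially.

Q₀ = 0.04526; Q < K (proceeds forward)

Q₀ = 0.04526 vs Keq = 0.1851 ⇒ Q<K, forward
Step 1:
                    B           L           J
  I            0.1216     0.05554     0.01205
  C          -0.02569     0.01285     0.01285
  E           0.09591     0.06839      0.0249
  solve Keq expr → x = 0.01285; check Q = 0.1851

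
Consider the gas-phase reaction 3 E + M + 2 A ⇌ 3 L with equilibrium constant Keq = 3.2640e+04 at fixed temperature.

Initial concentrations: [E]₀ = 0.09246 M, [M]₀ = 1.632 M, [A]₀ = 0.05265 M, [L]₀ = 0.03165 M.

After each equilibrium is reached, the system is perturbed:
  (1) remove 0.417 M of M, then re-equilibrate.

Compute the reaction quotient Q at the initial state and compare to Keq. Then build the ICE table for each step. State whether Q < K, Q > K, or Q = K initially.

Q₀ = 8.866 vs Keq = 3.2640e+04 ⇒ Q<K, forward
Step 1:
                    E           M           A           L
  Initial     0.09246       1.632     0.05265     0.03165
  Change     -0.05542    -0.01847    -0.03695     0.05542
  Equil       0.03704       1.614      0.0157     0.08707
  solve Keq expr → x = 0.01847; check Q = 3.2640e+04
Then remove 0.417 M of M.
Step 2:
                    E           M           A           L
  Initial     0.03704       1.197      0.0157     0.08707
  Change      0.00152  5.0672e-04    0.001013    -0.00152
  Equil       0.03856       1.197     0.01672     0.08555
  solve Keq expr → x = -5.0672e-04; check Q = 3.2640e+04

Q₀ = 8.866; Q < K (proceeds forward)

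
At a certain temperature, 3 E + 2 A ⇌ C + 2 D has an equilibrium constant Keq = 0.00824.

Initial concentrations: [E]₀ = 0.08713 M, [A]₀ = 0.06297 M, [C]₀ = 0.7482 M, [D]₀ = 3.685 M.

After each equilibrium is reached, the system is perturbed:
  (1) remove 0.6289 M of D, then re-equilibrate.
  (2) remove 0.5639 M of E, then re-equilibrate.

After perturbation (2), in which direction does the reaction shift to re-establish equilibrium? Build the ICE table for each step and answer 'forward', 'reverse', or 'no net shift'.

Q₀ = 3.8737e+06 vs Keq = 0.00824 ⇒ Q>K, reverse
Step 1:
                  E         A         C         D
  Initial   0.08713   0.06297    0.7482     3.685
  Change      2.129      1.42   -0.7098     -1.42
  Equil       2.216     1.483   0.03842     2.265
  solve Keq expr → x = -0.7098; check Q = 0.00824
Then remove 0.6289 M of D.
Step 2:
                  E         A         C         D
  Initial     2.216     1.483   0.03842     1.637
  Change   -0.06527  -0.04351   0.02176   0.04351
  Equil       2.151     1.439   0.06018      1.68
  solve Keq expr → x = 0.02176; check Q = 0.00824
Then remove 0.5639 M of E.
Step 3:
                  E         A         C         D
  Initial     1.587     1.439   0.06018      1.68
  Change    0.08307   0.05538  -0.02769  -0.05538
  Equil        1.67     1.494   0.03249     1.625
  solve Keq expr → x = -0.02769; check Q = 0.00824

Direction: reverse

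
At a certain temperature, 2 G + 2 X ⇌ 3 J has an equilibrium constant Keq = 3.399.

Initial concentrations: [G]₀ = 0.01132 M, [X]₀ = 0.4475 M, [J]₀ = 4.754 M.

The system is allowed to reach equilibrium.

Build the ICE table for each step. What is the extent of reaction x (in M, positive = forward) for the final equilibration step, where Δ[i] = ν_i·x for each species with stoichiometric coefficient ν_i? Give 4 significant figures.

x = -0.6748 M

Q₀ = 4.1870e+06 vs Keq = 3.399 ⇒ Q>K, reverse
Step 1:
                  G         X         J
  Initial   0.01132    0.4475     4.754
  Change       1.35      1.35    -2.025
  Equil       1.361     1.797     2.729
  solve Keq expr → x = -0.6748; check Q = 3.399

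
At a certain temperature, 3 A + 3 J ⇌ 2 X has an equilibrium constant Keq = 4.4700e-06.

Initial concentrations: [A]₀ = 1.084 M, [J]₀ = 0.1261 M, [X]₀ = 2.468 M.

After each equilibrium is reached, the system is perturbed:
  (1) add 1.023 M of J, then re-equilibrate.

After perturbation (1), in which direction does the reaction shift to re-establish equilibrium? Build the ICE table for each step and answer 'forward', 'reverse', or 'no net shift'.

Q₀ = 2385 vs Keq = 4.4700e-06 ⇒ Q>K, reverse
Step 1:
                   A          J          X
  I            1.084     0.1261      2.468
  C            3.489      3.489     -2.326
  E            4.573      3.615     0.1421
  solve Keq expr → x = -1.163; check Q = 4.4700e-06
Then add 1.023 M of J.
Step 2:
                   A          J          X
  I            4.573      4.638     0.1421
  C         -0.08062   -0.08062    0.05375
  E            4.492      4.557     0.1958
  solve Keq expr → x = 0.02687; check Q = 4.4700e-06

Direction: forward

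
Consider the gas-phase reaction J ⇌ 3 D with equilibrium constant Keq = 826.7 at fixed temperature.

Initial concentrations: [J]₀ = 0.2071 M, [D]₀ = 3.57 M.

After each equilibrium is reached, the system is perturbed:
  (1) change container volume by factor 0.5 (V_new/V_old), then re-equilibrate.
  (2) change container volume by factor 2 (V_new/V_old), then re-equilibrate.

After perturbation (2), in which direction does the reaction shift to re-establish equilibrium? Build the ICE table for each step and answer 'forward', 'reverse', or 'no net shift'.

Direction: forward

Q₀ = 219.7 vs Keq = 826.7 ⇒ Q<K, forward
Step 1:
                   J          D
  I           0.2071       3.57
  C          -0.1317     0.3951
  E          0.07541      3.965
  solve Keq expr → x = 0.1317; check Q = 826.7
Then change container volume by factor 0.5 (V_new/V_old).
Step 2:
                   J          D
  I           0.1508       7.93
  C           0.2802    -0.8406
  E            0.431       7.09
  solve Keq expr → x = -0.2802; check Q = 826.7
Then change container volume by factor 2 (V_new/V_old).
Step 3:
                   J          D
  I           0.2155      3.545
  C          -0.1401     0.4203
  E          0.07541      3.965
  solve Keq expr → x = 0.1401; check Q = 826.7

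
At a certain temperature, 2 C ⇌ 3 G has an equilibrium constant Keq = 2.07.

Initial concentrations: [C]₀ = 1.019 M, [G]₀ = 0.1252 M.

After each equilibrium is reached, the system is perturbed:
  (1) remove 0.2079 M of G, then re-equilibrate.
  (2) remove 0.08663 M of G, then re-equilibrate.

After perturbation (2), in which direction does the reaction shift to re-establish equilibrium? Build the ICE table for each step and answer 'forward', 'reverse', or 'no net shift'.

Q₀ = 0.00189 vs Keq = 2.07 ⇒ Q<K, forward
Step 1:
                    C           G
  Initial       1.019      0.1252
  Change      -0.4796      0.7193
  Equil        0.5394      0.8445
  solve Keq expr → x = 0.2398; check Q = 2.07
Then remove 0.2079 M of G.
Step 2:
                    C           G
  Initial      0.5394      0.6366
  Change     -0.08084      0.1213
  Equil        0.4586      0.7579
  solve Keq expr → x = 0.04042; check Q = 2.07
Then remove 0.08663 M of G.
Step 3:
                    C           G
  Initial      0.4586      0.6713
  Change     -0.03312     0.04968
  Equil        0.4255       0.721
  solve Keq expr → x = 0.01656; check Q = 2.07

Direction: forward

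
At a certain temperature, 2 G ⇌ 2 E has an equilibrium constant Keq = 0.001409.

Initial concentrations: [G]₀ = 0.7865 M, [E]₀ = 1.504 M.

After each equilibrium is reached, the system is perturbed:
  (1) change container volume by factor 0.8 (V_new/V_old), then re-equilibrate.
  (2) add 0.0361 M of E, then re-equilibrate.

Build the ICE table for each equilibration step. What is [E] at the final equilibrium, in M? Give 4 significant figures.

Q₀ = 3.657 vs Keq = 0.001409 ⇒ Q>K, reverse
Step 1:
                   G          E
  Initial     0.7865      1.504
  Change       1.421     -1.421
  Equil        2.208    0.08287
  solve Keq expr → x = -0.7106; check Q = 0.001409
Then change container volume by factor 0.8 (V_new/V_old).
Step 2:
                   G          E
  Initial       2.76     0.1036
  Change           0          0
  Equil         2.76     0.1036
  solve Keq expr → x = 0; check Q = 0.001409
Then add 0.0361 M of E.
Step 3:
                   G          E
  Initial       2.76     0.1397
  Change     0.03479   -0.03479
  Equil        2.794     0.1049
  solve Keq expr → x = -0.0174; check Q = 0.001409

[E]_eq = 0.1049 M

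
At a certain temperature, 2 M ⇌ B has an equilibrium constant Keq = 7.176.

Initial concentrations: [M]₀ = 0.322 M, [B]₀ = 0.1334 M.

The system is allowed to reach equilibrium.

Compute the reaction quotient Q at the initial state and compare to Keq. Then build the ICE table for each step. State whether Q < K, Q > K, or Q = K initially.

Q₀ = 1.287; Q < K (proceeds forward)

Q₀ = 1.287 vs Keq = 7.176 ⇒ Q<K, forward
Step 1:
                  M         B
  I           0.322    0.1334
  C         -0.1513   0.07566
  E          0.1707    0.2091
  solve Keq expr → x = 0.07566; check Q = 7.176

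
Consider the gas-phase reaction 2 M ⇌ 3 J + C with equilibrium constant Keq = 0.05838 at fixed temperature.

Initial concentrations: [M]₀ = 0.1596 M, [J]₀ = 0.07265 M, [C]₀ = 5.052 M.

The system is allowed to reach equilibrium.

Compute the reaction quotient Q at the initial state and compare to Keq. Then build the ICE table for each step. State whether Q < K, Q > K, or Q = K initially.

Q₀ = 0.07605 vs Keq = 0.05838 ⇒ Q>K, reverse
Step 1:
                    M           J           C
  I            0.1596     0.07265       5.052
  C          0.003445   -0.005168   -0.001723
  E             0.163     0.06748        5.05
  solve Keq expr → x = -0.001723; check Q = 0.05838

Q₀ = 0.07605; Q > K (proceeds reverse)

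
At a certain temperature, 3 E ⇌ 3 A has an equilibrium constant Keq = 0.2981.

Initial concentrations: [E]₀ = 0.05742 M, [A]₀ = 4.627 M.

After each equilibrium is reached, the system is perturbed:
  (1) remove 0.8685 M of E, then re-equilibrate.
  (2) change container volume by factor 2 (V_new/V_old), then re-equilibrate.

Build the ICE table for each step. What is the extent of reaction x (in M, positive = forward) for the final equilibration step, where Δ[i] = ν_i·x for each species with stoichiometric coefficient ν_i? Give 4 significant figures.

Q₀ = 5.2325e+05 vs Keq = 0.2981 ⇒ Q>K, reverse
Step 1:
                  E         A
  Initial   0.05742     4.627
  Change      2.751    -2.751
  Equil       2.808     1.876
  solve Keq expr → x = -0.917; check Q = 0.2981
Then remove 0.8685 M of E.
Step 2:
                  E         A
  Initial      1.94     1.876
  Change     0.3478   -0.3478
  Equil       2.288     1.528
  solve Keq expr → x = -0.1159; check Q = 0.2981
Then change container volume by factor 2 (V_new/V_old).
Step 3:
                  E         A
  Initial     1.144    0.7641
  Change          0         0
  Equil       1.144    0.7641
  solve Keq expr → x = 0; check Q = 0.2981

x = 0 M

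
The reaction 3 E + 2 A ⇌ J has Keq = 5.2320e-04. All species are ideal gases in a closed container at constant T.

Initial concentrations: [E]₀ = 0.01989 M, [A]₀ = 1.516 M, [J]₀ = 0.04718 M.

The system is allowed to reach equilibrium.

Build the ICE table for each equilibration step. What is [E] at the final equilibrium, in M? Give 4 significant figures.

[E]_eq = 0.1614 M

Q₀ = 2609 vs Keq = 5.2320e-04 ⇒ Q>K, reverse
Step 1:
                    E           A           J
  init        0.01989       1.516     0.04718
  Δ            0.1415     0.09435    -0.04717
  eq           0.1614        1.61  5.7059e-06
  solve Keq expr → x = -0.04717; check Q = 5.2320e-04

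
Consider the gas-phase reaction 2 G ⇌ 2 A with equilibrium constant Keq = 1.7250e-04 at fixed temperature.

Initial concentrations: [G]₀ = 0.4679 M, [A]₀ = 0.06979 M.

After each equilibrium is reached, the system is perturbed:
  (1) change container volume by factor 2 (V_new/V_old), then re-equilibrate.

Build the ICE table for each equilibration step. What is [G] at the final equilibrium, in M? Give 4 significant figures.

Q₀ = 0.02225 vs Keq = 1.7250e-04 ⇒ Q>K, reverse
Step 1:
                    G           A
  Initial      0.4679     0.06979
  Change      0.06282    -0.06282
  Equil        0.5307     0.00697
  solve Keq expr → x = -0.03141; check Q = 1.7250e-04
Then change container volume by factor 2 (V_new/V_old).
Step 2:
                    G           A
  Initial      0.2654    0.003485
  Change            0           0
  Equil        0.2654    0.003485
  solve Keq expr → x = 0; check Q = 1.7250e-04

[G]_eq = 0.2654 M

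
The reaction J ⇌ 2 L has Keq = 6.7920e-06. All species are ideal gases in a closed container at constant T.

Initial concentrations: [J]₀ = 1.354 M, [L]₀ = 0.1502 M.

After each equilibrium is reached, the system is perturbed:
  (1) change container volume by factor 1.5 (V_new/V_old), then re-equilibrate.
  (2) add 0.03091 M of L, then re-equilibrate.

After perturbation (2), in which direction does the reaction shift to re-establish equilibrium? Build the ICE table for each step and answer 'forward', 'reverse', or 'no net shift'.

Direction: reverse

Q₀ = 0.01666 vs Keq = 6.7920e-06 ⇒ Q>K, reverse
Step 1:
                   J          L
  Initial      1.354     0.1502
  Change     0.07354    -0.1471
  Equil        1.428   0.003114
  solve Keq expr → x = -0.07354; check Q = 6.7920e-06
Then change container volume by factor 1.5 (V_new/V_old).
Step 2:
                   J          L
  Initial     0.9517   0.002076
  Change  -2.3312e-04 4.6623e-04
  Equil       0.9515   0.002542
  solve Keq expr → x = 2.3312e-04; check Q = 6.7920e-06
Then add 0.03091 M of L.
Step 3:
                   J          L
  Initial     0.9515    0.03345
  Change     0.01544   -0.03089
  Equil       0.9669   0.002563
  solve Keq expr → x = -0.01544; check Q = 6.7920e-06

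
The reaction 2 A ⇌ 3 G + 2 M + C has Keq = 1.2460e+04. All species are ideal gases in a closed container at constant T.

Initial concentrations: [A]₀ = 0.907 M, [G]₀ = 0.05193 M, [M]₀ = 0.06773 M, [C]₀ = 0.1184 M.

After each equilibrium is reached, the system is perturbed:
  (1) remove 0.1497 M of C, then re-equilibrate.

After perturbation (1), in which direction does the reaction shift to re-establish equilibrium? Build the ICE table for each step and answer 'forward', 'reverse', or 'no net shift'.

Q₀ = 9.2460e-08 vs Keq = 1.2460e+04 ⇒ Q<K, forward
Step 1:
                    A           G           M           C
  I             0.907     0.05193     0.06773      0.1184
  C           -0.8963       1.344      0.8963      0.4481
  E           0.01073       1.396       0.964      0.5665
  solve Keq expr → x = 0.4481; check Q = 1.2460e+04
Then remove 0.1497 M of C.
Step 2:
                    A           G           M           C
  I           0.01073       1.396       0.964      0.4168
  C         -0.001481    0.002222    0.001481  7.4060e-04
  E          0.009244       1.399      0.9655      0.4176
  solve Keq expr → x = 7.4060e-04; check Q = 1.2460e+04

Direction: forward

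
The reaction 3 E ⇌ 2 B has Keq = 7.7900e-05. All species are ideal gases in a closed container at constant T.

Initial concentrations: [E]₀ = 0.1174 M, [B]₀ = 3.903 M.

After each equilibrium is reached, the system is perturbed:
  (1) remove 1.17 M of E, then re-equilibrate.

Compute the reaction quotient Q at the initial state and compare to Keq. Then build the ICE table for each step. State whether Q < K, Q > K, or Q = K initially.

Q₀ = 9414; Q > K (proceeds reverse)

Q₀ = 9414 vs Keq = 7.7900e-05 ⇒ Q>K, reverse
Step 1:
                    E           B
  Initial      0.1174       3.903
  Change         5.67       -3.78
  Equil         5.788      0.1229
  solve Keq expr → x = -1.89; check Q = 7.7900e-05
Then remove 1.17 M of E.
Step 2:
                    E           B
  Initial       4.618      0.1229
  Change      0.05079    -0.03386
  Equil         4.668     0.08903
  solve Keq expr → x = -0.01693; check Q = 7.7900e-05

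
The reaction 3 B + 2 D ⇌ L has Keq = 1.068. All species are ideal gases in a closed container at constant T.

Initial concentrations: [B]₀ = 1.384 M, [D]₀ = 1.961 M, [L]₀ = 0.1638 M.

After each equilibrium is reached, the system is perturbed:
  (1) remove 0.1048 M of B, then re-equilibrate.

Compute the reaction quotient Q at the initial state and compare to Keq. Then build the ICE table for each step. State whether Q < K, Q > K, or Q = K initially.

Q₀ = 0.01607; Q < K (proceeds forward)

Q₀ = 0.01607 vs Keq = 1.068 ⇒ Q<K, forward
Step 1:
                    B           D           L
  init          1.384       1.961      0.1638
  Δ           -0.8011      -0.534       0.267
  eq           0.5829       1.427      0.4308
  solve Keq expr → x = 0.267; check Q = 1.068
Then remove 0.1048 M of B.
Step 2:
                    B           D           L
  init         0.4781       1.427      0.4308
  Δ           0.07903     0.05269    -0.02634
  eq           0.5572        1.48      0.4045
  solve Keq expr → x = -0.02634; check Q = 1.068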